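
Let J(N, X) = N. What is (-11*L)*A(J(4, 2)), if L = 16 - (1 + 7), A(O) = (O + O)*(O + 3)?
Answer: -4928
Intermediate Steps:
A(O) = 2*O*(3 + O) (A(O) = (2*O)*(3 + O) = 2*O*(3 + O))
L = 8 (L = 16 - 1*8 = 16 - 8 = 8)
(-11*L)*A(J(4, 2)) = (-11*8)*(2*4*(3 + 4)) = -176*4*7 = -88*56 = -4928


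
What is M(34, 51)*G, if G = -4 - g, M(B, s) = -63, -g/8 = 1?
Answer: -252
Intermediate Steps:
g = -8 (g = -8*1 = -8)
G = 4 (G = -4 - 1*(-8) = -4 + 8 = 4)
M(34, 51)*G = -63*4 = -252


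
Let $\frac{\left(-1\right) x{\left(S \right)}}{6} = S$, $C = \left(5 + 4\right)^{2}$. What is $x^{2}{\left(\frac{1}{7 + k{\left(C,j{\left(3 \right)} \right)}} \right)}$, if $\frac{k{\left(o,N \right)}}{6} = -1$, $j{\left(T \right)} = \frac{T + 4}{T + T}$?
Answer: $36$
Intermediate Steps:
$C = 81$ ($C = 9^{2} = 81$)
$j{\left(T \right)} = \frac{4 + T}{2 T}$
$k{\left(o,N \right)} = -6$ ($k{\left(o,N \right)} = 6 \left(-1\right) = -6$)
$x{\left(S \right)} = - 6 S$
$x^{2}{\left(\frac{1}{7 + k{\left(C,j{\left(3 \right)} \right)}} \right)} = \left(- \frac{6}{7 - 6}\right)^{2} = \left(- \frac{6}{1}\right)^{2} = \left(\left(-6\right) 1\right)^{2} = \left(-6\right)^{2} = 36$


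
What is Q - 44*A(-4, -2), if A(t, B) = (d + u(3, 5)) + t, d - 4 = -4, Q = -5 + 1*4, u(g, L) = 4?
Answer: -1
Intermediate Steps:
Q = -1 (Q = -5 + 4 = -1)
d = 0 (d = 4 - 4 = 0)
A(t, B) = 4 + t (A(t, B) = (0 + 4) + t = 4 + t)
Q - 44*A(-4, -2) = -1 - 44*(4 - 4) = -1 - 44*0 = -1 + 0 = -1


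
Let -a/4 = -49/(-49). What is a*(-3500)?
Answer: 14000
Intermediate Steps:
a = -4 (a = -(-196)/(-49) = -(-196)*(-1)/49 = -4*1 = -4)
a*(-3500) = -4*(-3500) = 14000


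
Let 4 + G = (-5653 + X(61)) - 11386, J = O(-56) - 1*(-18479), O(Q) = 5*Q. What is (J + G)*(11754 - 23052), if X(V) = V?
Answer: -13749666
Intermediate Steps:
J = 18199 (J = 5*(-56) - 1*(-18479) = -280 + 18479 = 18199)
G = -16982 (G = -4 + ((-5653 + 61) - 11386) = -4 + (-5592 - 11386) = -4 - 16978 = -16982)
(J + G)*(11754 - 23052) = (18199 - 16982)*(11754 - 23052) = 1217*(-11298) = -13749666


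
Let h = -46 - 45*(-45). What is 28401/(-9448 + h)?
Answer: -28401/7469 ≈ -3.8025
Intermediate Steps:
h = 1979 (h = -46 + 2025 = 1979)
28401/(-9448 + h) = 28401/(-9448 + 1979) = 28401/(-7469) = 28401*(-1/7469) = -28401/7469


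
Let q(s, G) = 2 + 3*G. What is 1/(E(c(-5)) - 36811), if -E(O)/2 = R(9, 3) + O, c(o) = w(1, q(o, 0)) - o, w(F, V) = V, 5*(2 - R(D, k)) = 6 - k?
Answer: -5/184139 ≈ -2.7153e-5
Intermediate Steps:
R(D, k) = 4/5 + k/5 (R(D, k) = 2 - (6 - k)/5 = 2 + (-6/5 + k/5) = 4/5 + k/5)
c(o) = 2 - o (c(o) = (2 + 3*0) - o = (2 + 0) - o = 2 - o)
E(O) = -14/5 - 2*O (E(O) = -2*((4/5 + (1/5)*3) + O) = -2*((4/5 + 3/5) + O) = -2*(7/5 + O) = -14/5 - 2*O)
1/(E(c(-5)) - 36811) = 1/((-14/5 - 2*(2 - 1*(-5))) - 36811) = 1/((-14/5 - 2*(2 + 5)) - 36811) = 1/((-14/5 - 2*7) - 36811) = 1/((-14/5 - 14) - 36811) = 1/(-84/5 - 36811) = 1/(-184139/5) = -5/184139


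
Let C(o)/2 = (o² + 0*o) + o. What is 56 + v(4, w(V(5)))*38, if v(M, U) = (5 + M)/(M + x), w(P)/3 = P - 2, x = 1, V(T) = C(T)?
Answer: 622/5 ≈ 124.40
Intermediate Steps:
C(o) = 2*o + 2*o² (C(o) = 2*((o² + 0*o) + o) = 2*((o² + 0) + o) = 2*(o² + o) = 2*(o + o²) = 2*o + 2*o²)
V(T) = 2*T*(1 + T)
w(P) = -6 + 3*P (w(P) = 3*(P - 2) = 3*(-2 + P) = -6 + 3*P)
v(M, U) = (5 + M)/(1 + M) (v(M, U) = (5 + M)/(M + 1) = (5 + M)/(1 + M))
56 + v(4, w(V(5)))*38 = 56 + ((5 + 4)/(1 + 4))*38 = 56 + (9/5)*38 = 56 + 342/5 = 622/5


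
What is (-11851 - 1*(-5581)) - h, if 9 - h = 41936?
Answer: 35657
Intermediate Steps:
h = -41927 (h = 9 - 1*41936 = 9 - 41936 = -41927)
(-11851 - 1*(-5581)) - h = (-11851 - 1*(-5581)) - 1*(-41927) = (-11851 + 5581) + 41927 = -6270 + 41927 = 35657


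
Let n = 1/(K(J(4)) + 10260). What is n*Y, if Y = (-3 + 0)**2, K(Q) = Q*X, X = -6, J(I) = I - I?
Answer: 1/1140 ≈ 0.00087719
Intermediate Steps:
J(I) = 0
K(Q) = -6*Q (K(Q) = Q*(-6) = -6*Q)
Y = 9 (Y = (-3)**2 = 9)
n = 1/10260 (n = 1/(-6*0 + 10260) = 1/(0 + 10260) = 1/10260 ≈ 9.7466e-5)
n*Y = (1/10260)*9 = 1/1140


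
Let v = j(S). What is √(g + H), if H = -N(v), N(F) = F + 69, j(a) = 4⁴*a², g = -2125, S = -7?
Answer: I*√14738 ≈ 121.4*I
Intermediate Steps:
j(a) = 256*a²
v = 12544 (v = 256*(-7)² = 256*49 = 12544)
N(F) = 69 + F
H = -12613 (H = -(69 + 12544) = -1*12613 = -12613)
√(g + H) = √(-2125 - 12613) = √(-14738) = I*√14738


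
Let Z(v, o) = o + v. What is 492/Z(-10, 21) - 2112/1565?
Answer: 746748/17215 ≈ 43.378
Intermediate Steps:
492/Z(-10, 21) - 2112/1565 = 492/(21 - 10) - 2112/1565 = 492/11 - 2112*1/1565 = 492*(1/11) - 2112/1565 = 492/11 - 2112/1565 = 746748/17215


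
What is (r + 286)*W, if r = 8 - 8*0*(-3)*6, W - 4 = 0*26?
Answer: 1176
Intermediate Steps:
W = 4 (W = 4 + 0*26 = 4 + 0 = 4)
r = 8 (r = 8 - 0*6 = 8 - 8*0 = 8 + 0 = 8)
(r + 286)*W = (8 + 286)*4 = 294*4 = 1176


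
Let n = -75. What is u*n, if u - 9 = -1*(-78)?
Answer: -6525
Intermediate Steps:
u = 87 (u = 9 - 1*(-78) = 9 + 78 = 87)
u*n = 87*(-75) = -6525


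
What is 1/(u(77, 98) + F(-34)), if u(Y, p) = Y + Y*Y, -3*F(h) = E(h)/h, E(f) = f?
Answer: 3/18017 ≈ 0.00016651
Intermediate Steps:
F(h) = -1/3 (F(h) = -h/(3*h) = -1/3*1 = -1/3)
u(Y, p) = Y + Y**2
1/(u(77, 98) + F(-34)) = 1/(77*(1 + 77) - 1/3) = 1/(77*78 - 1/3) = 1/(6006 - 1/3) = 1/(18017/3) = 3/18017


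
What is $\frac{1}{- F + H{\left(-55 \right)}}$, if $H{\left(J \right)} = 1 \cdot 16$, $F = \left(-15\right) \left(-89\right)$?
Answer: $- \frac{1}{1319} \approx -0.00075815$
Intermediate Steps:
$F = 1335$
$H{\left(J \right)} = 16$
$\frac{1}{- F + H{\left(-55 \right)}} = \frac{1}{\left(-1\right) 1335 + 16} = \frac{1}{-1335 + 16} = \frac{1}{-1319} = - \frac{1}{1319}$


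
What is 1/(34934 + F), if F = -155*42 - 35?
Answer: 1/28389 ≈ 3.5225e-5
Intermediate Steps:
F = -6545 (F = -6510 - 35 = -6545)
1/(34934 + F) = 1/(34934 - 6545) = 1/28389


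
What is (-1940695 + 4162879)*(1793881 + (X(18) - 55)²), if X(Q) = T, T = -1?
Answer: 3993302425128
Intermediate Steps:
X(Q) = -1
(-1940695 + 4162879)*(1793881 + (X(18) - 55)²) = (-1940695 + 4162879)*(1793881 + (-1 - 55)²) = 2222184*(1793881 + (-56)²) = 2222184*(1793881 + 3136) = 2222184*1797017 = 3993302425128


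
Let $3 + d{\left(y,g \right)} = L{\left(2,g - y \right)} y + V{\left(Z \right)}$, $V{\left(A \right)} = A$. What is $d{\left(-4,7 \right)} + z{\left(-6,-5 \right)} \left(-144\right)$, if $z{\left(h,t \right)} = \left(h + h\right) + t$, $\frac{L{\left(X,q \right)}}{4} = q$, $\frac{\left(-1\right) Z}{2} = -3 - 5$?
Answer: $2285$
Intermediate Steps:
$Z = 16$ ($Z = - 2 \left(-3 - 5\right) = \left(-2\right) \left(-8\right) = 16$)
$L{\left(X,q \right)} = 4 q$
$z{\left(h,t \right)} = t + 2 h$ ($z{\left(h,t \right)} = 2 h + t = t + 2 h$)
$d{\left(y,g \right)} = 13 + y \left(- 4 y + 4 g\right)$ ($d{\left(y,g \right)} = -3 + \left(4 \left(g - y\right) y + 16\right) = -3 + \left(\left(- 4 y + 4 g\right) y + 16\right) = -3 + \left(y \left(- 4 y + 4 g\right) + 16\right) = -3 + \left(16 + y \left(- 4 y + 4 g\right)\right) = 13 + y \left(- 4 y + 4 g\right)$)
$d{\left(-4,7 \right)} + z{\left(-6,-5 \right)} \left(-144\right) = \left(13 + 4 \left(-4\right) \left(7 - -4\right)\right) + \left(-5 + 2 \left(-6\right)\right) \left(-144\right) = \left(13 + 4 \left(-4\right) \left(7 + 4\right)\right) + \left(-5 - 12\right) \left(-144\right) = \left(13 + 4 \left(-4\right) 11\right) - -2448 = \left(13 - 176\right) + 2448 = -163 + 2448 = 2285$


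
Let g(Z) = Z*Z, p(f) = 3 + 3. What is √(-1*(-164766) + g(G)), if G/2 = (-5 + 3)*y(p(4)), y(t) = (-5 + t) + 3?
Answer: √165022 ≈ 406.23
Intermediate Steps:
p(f) = 6
y(t) = -2 + t
G = -16 (G = 2*((-5 + 3)*(-2 + 6)) = 2*(-2*4) = 2*(-8) = -16)
g(Z) = Z²
√(-1*(-164766) + g(G)) = √(-1*(-164766) + (-16)²) = √(164766 + 256) = √165022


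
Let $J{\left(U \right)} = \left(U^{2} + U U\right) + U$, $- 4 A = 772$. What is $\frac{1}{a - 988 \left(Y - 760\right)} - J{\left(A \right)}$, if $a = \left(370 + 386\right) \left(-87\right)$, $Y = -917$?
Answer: $- \frac{118226982719}{1591104} \approx -74305.0$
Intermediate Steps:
$A = -193$ ($A = \left(- \frac{1}{4}\right) 772 = -193$)
$a = -65772$ ($a = 756 \left(-87\right) = -65772$)
$J{\left(U \right)} = U + 2 U^{2}$ ($J{\left(U \right)} = \left(U^{2} + U^{2}\right) + U = 2 U^{2} + U = U + 2 U^{2}$)
$\frac{1}{a - 988 \left(Y - 760\right)} - J{\left(A \right)} = \frac{1}{-65772 - 988 \left(-917 - 760\right)} - - 193 \left(1 + 2 \left(-193\right)\right) = \frac{1}{-65772 - -1656876} - - 193 \left(1 - 386\right) = \frac{1}{-65772 + 1656876} - \left(-193\right) \left(-385\right) = \frac{1}{1591104} - 74305 = - \frac{118226982719}{1591104}$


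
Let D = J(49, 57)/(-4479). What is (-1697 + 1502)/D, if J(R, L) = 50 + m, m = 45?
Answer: 174681/19 ≈ 9193.7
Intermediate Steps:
J(R, L) = 95 (J(R, L) = 50 + 45 = 95)
D = -95/4479 (D = 95/(-4479) = 95*(-1/4479) = -95/4479 ≈ -0.021210)
(-1697 + 1502)/D = (-1697 + 1502)/(-95/4479) = -195*(-4479/95) = 174681/19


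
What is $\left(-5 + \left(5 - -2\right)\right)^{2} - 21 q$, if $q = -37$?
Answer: $781$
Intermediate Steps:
$\left(-5 + \left(5 - -2\right)\right)^{2} - 21 q = \left(-5 + \left(5 - -2\right)\right)^{2} - -777 = \left(-5 + \left(5 + 2\right)\right)^{2} + 777 = \left(-5 + 7\right)^{2} + 777 = 2^{2} + 777 = 4 + 777 = 781$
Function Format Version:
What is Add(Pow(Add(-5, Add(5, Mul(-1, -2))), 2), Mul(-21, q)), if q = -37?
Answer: 781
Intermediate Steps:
Add(Pow(Add(-5, Add(5, Mul(-1, -2))), 2), Mul(-21, q)) = Add(Pow(Add(-5, Add(5, Mul(-1, -2))), 2), Mul(-21, -37)) = Add(Pow(Add(-5, Add(5, 2)), 2), 777) = Add(Pow(Add(-5, 7), 2), 777) = Add(Pow(2, 2), 777) = Add(4, 777) = 781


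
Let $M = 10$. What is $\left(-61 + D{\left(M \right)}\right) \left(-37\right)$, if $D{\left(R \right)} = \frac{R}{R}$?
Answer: $2220$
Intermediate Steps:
$D{\left(R \right)} = 1$
$\left(-61 + D{\left(M \right)}\right) \left(-37\right) = \left(-61 + 1\right) \left(-37\right) = \left(-60\right) \left(-37\right) = 2220$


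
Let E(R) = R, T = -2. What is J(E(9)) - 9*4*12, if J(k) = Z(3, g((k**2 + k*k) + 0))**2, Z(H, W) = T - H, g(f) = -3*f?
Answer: -407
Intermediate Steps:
Z(H, W) = -2 - H
J(k) = 25 (J(k) = (-2 - 1*3)**2 = (-2 - 3)**2 = (-5)**2 = 25)
J(E(9)) - 9*4*12 = 25 - 9*4*12 = 25 - 36*12 = 25 - 1*432 = 25 - 432 = -407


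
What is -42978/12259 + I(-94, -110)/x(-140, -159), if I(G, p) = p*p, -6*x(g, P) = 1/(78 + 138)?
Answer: -14787752106/943 ≈ -1.5682e+7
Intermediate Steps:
x(g, P) = -1/1296 (x(g, P) = -1/(6*(78 + 138)) = -1/6/216 = -1/6*1/216 = -1/1296)
I(G, p) = p**2
-42978/12259 + I(-94, -110)/x(-140, -159) = -42978/12259 + (-110)**2/(-1/1296) = -42978*1/12259 + 12100*(-1296) = -3306/943 - 15681600 = -14787752106/943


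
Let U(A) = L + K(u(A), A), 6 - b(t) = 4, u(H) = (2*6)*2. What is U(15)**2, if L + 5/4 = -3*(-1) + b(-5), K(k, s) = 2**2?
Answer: 961/16 ≈ 60.063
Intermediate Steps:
u(H) = 24 (u(H) = 12*2 = 24)
b(t) = 2 (b(t) = 6 - 1*4 = 6 - 4 = 2)
K(k, s) = 4
L = 15/4 (L = -5/4 + (-3*(-1) + 2) = -5/4 + (3 + 2) = -5/4 + 5 = 15/4 ≈ 3.7500)
U(A) = 31/4 (U(A) = 15/4 + 4 = 31/4)
U(15)**2 = (31/4)**2 = 961/16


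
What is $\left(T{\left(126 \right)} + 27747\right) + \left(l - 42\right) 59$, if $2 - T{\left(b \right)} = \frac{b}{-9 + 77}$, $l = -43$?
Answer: $\frac{772893}{34} \approx 22732.0$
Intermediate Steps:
$T{\left(b \right)} = 2 - \frac{b}{68}$ ($T{\left(b \right)} = 2 - \frac{b}{-9 + 77} = 2 - \frac{b}{68}$)
$\left(T{\left(126 \right)} + 27747\right) + \left(l - 42\right) 59 = \left(\left(2 - \frac{63}{34}\right) + 27747\right) + \left(-43 - 42\right) 59 = \left(\left(2 - \frac{63}{34}\right) + 27747\right) - 5015 = \left(\frac{5}{34} + 27747\right) - 5015 = \frac{943403}{34} - 5015 = \frac{772893}{34}$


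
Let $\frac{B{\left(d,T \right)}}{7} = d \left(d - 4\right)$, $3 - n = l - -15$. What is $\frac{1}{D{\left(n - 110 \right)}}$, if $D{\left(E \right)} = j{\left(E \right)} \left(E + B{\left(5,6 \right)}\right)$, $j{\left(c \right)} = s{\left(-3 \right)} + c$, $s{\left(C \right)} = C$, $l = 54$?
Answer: $\frac{1}{25239} \approx 3.9621 \cdot 10^{-5}$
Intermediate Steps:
$n = -66$ ($n = 3 - \left(54 - -15\right) = 3 - \left(54 + 15\right) = 3 - 69 = -66$)
$B{\left(d,T \right)} = 7 d \left(-4 + d\right)$ ($B{\left(d,T \right)} = 7 d \left(d - 4\right) = 7 d \left(-4 + d\right)$)
$j{\left(c \right)} = -3 + c$
$D{\left(E \right)} = \left(-3 + E\right) \left(35 + E\right)$ ($D{\left(E \right)} = \left(-3 + E\right) \left(E + 7 \cdot 5 \left(-4 + 5\right)\right) = \left(-3 + E\right) \left(E + 7 \cdot 5 \cdot 1\right) = \left(-3 + E\right) \left(E + 35\right) = \left(-3 + E\right) \left(35 + E\right)$)
$\frac{1}{D{\left(n - 110 \right)}} = \frac{1}{\left(-3 - 176\right) \left(35 - 176\right)} = \frac{1}{\left(-179\right) \left(-141\right)} = \frac{1}{25239}$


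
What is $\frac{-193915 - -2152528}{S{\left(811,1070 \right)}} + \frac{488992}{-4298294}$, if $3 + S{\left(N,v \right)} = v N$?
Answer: $\frac{571025956097}{266422692107} \approx 2.1433$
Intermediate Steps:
$S{\left(N,v \right)} = -3 + N v$ ($S{\left(N,v \right)} = -3 + v N = -3 + N v$)
$\frac{-193915 - -2152528}{S{\left(811,1070 \right)}} + \frac{488992}{-4298294} = \frac{-193915 - -2152528}{-3 + 811 \cdot 1070} + \frac{488992}{-4298294} = \frac{-193915 + 2152528}{-3 + 867770} + 488992 \left(- \frac{1}{4298294}\right) = \frac{1958613}{867767} - \frac{34928}{307021} = \frac{571025956097}{266422692107}$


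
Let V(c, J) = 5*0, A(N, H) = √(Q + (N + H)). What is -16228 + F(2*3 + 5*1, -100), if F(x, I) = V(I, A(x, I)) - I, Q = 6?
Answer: -16128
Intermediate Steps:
A(N, H) = √(6 + H + N) (A(N, H) = √(6 + (N + H)) = √(6 + (H + N)) = √(6 + H + N))
V(c, J) = 0
F(x, I) = -I (F(x, I) = 0 - I = -I)
-16228 + F(2*3 + 5*1, -100) = -16228 - 1*(-100) = -16228 + 100 = -16128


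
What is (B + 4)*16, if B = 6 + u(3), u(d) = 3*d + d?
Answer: 352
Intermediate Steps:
u(d) = 4*d
B = 18 (B = 6 + 4*3 = 6 + 12 = 18)
(B + 4)*16 = (18 + 4)*16 = 22*16 = 352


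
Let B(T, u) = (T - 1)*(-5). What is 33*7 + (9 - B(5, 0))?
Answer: 260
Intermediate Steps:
B(T, u) = 5 - 5*T (B(T, u) = (-1 + T)*(-5) = 5 - 5*T)
33*7 + (9 - B(5, 0)) = 33*7 + (9 - (5 - 5*5)) = 231 + (9 - (5 - 25)) = 231 + (9 - 1*(-20)) = 231 + (9 + 20) = 231 + 29 = 260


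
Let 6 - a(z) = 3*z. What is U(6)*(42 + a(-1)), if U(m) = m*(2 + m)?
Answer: 2448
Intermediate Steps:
a(z) = 6 - 3*z
U(6)*(42 + a(-1)) = (6*(2 + 6))*(42 + (6 - 3*(-1))) = (6*8)*(42 + (6 + 3)) = 48*(42 + 9) = 48*51 = 2448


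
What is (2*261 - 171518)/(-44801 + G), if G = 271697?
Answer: -42749/56724 ≈ -0.75363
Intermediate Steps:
(2*261 - 171518)/(-44801 + G) = (2*261 - 171518)/(-44801 + 271697) = (522 - 171518)/226896 = -170996*1/226896 = -42749/56724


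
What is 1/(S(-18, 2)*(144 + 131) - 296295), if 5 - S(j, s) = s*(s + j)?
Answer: -1/286120 ≈ -3.4950e-6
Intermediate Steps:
S(j, s) = 5 - s*(j + s) (S(j, s) = 5 - s*(s + j) = 5 - s*(j + s))
1/(S(-18, 2)*(144 + 131) - 296295) = 1/((5 - 1*2**2 - 1*(-18)*2)*(144 + 131) - 296295) = 1/((5 - 1*4 + 36)*275 - 296295) = 1/((5 - 4 + 36)*275 - 296295) = 1/(37*275 - 296295) = 1/(10175 - 296295) = 1/(-286120) = -1/286120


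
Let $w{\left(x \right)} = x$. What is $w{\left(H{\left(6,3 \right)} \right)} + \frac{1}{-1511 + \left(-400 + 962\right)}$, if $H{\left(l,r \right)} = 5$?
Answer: $\frac{4744}{949} \approx 4.9989$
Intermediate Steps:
$w{\left(H{\left(6,3 \right)} \right)} + \frac{1}{-1511 + \left(-400 + 962\right)} = 5 + \frac{1}{-1511 + \left(-400 + 962\right)} = 5 + \frac{1}{-1511 + 562} = 5 + \frac{1}{-949} = 5 - \frac{1}{949} = \frac{4744}{949}$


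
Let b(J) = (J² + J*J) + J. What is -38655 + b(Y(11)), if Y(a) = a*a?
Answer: -9252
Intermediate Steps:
Y(a) = a²
b(J) = J + 2*J² (b(J) = (J² + J²) + J = 2*J² + J = J + 2*J²)
-38655 + b(Y(11)) = -38655 + 11²*(1 + 2*11²) = -38655 + 121*(1 + 2*121) = -38655 + 121*(1 + 242) = -38655 + 121*243 = -38655 + 29403 = -9252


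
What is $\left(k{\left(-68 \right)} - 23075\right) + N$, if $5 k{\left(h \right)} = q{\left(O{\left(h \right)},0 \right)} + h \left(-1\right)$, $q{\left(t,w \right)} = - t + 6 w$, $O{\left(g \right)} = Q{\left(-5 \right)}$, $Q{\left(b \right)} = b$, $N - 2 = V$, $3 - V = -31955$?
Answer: $\frac{44498}{5} \approx 8899.6$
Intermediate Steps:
$V = 31958$ ($V = 3 - -31955 = 3 + 31955 = 31958$)
$N = 31960$ ($N = 2 + 31958 = 31960$)
$O{\left(g \right)} = -5$
$k{\left(h \right)} = 1 - \frac{h}{5}$ ($k{\left(h \right)} = \frac{\left(\left(-1\right) \left(-5\right) + 6 \cdot 0\right) + h \left(-1\right)}{5} = \frac{\left(5 + 0\right) - h}{5} = \frac{5 - h}{5} = 1 - \frac{h}{5}$)
$\left(k{\left(-68 \right)} - 23075\right) + N = \left(\left(1 - - \frac{68}{5}\right) - 23075\right) + 31960 = \left(\left(1 + \frac{68}{5}\right) - 23075\right) + 31960 = \left(\frac{73}{5} - 23075\right) + 31960 = - \frac{115302}{5} + 31960 = \frac{44498}{5}$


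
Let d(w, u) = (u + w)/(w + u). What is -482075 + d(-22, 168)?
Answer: -482074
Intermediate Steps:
d(w, u) = 1 (d(w, u) = (u + w)/(u + w) = 1)
-482075 + d(-22, 168) = -482075 + 1 = -482074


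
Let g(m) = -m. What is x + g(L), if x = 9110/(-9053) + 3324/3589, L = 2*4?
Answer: -262533354/32491217 ≈ -8.0801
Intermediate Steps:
L = 8
x = -2603618/32491217 (x = 9110*(-1/9053) + 3324*(1/3589) = -9110/9053 + 3324/3589 = -2603618/32491217 ≈ -0.080133)
x + g(L) = -2603618/32491217 - 1*8 = -2603618/32491217 - 8 = -262533354/32491217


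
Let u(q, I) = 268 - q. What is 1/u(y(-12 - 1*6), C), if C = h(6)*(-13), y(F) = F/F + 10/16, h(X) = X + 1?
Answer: 8/2131 ≈ 0.0037541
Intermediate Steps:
h(X) = 1 + X
y(F) = 13/8 (y(F) = 1 + 10*(1/16) = 1 + 5/8 = 13/8)
C = -91 (C = (1 + 6)*(-13) = 7*(-13) = -91)
1/u(y(-12 - 1*6), C) = 1/(268 - 1*13/8) = 1/(268 - 13/8) = 1/(2131/8) = 8/2131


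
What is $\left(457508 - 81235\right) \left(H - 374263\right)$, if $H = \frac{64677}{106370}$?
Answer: $- \frac{14979537487350809}{106370} \approx -1.4082 \cdot 10^{11}$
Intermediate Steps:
$H = \frac{64677}{106370}$ ($H = 64677 \cdot \frac{1}{106370} = \frac{64677}{106370} \approx 0.60804$)
$\left(457508 - 81235\right) \left(H - 374263\right) = \left(457508 - 81235\right) \left(\frac{64677}{106370} - 374263\right) = 376273 \left(- \frac{39810290633}{106370}\right) = - \frac{14979537487350809}{106370}$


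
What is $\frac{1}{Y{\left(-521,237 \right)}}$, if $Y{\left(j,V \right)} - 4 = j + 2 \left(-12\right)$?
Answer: $- \frac{1}{541} \approx -0.0018484$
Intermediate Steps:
$Y{\left(j,V \right)} = -20 + j$ ($Y{\left(j,V \right)} = 4 + \left(j + 2 \left(-12\right)\right) = 4 + \left(j - 24\right) = 4 + \left(-24 + j\right) = -20 + j$)
$\frac{1}{Y{\left(-521,237 \right)}} = \frac{1}{-20 - 521} = \frac{1}{-541} = - \frac{1}{541}$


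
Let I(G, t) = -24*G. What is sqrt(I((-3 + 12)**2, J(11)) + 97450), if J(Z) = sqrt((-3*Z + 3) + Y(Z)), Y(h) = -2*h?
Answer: 53*sqrt(34) ≈ 309.04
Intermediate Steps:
J(Z) = sqrt(3 - 5*Z) (J(Z) = sqrt((-3*Z + 3) - 2*Z) = sqrt((3 - 3*Z) - 2*Z) = sqrt(3 - 5*Z))
sqrt(I((-3 + 12)**2, J(11)) + 97450) = sqrt(-24*(-3 + 12)**2 + 97450) = sqrt(-24*9**2 + 97450) = sqrt(-24*81 + 97450) = sqrt(-1944 + 97450) = sqrt(95506) = 53*sqrt(34)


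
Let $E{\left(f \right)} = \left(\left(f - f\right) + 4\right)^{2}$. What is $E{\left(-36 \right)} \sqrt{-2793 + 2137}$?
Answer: $64 i \sqrt{41} \approx 409.8 i$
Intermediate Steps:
$E{\left(f \right)} = 16$ ($E{\left(f \right)} = \left(0 + 4\right)^{2} = 4^{2} = 16$)
$E{\left(-36 \right)} \sqrt{-2793 + 2137} = 16 \sqrt{-2793 + 2137} = 16 \sqrt{-656} = 16 \cdot 4 i \sqrt{41} = 64 i \sqrt{41}$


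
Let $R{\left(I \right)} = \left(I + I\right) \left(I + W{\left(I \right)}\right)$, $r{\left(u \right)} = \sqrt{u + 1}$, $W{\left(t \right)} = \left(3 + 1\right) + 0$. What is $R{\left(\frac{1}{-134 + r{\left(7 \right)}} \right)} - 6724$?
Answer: $- \frac{270753257253}{40266338} - \frac{17881 \sqrt{2}}{20133169} \approx -6724.1$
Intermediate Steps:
$W{\left(t \right)} = 4$ ($W{\left(t \right)} = 4 + 0 = 4$)
$r{\left(u \right)} = \sqrt{1 + u}$
$R{\left(I \right)} = 2 I \left(4 + I\right)$ ($R{\left(I \right)} = \left(I + I\right) \left(I + 4\right) = 2 I \left(4 + I\right)$)
$R{\left(\frac{1}{-134 + r{\left(7 \right)}} \right)} - 6724 = \frac{2 \left(4 + \frac{1}{-134 + \sqrt{1 + 7}}\right)}{-134 + \sqrt{1 + 7}} - 6724 = \frac{2 \left(4 + \frac{1}{-134 + \sqrt{8}}\right)}{-134 + \sqrt{8}} - 6724 = \frac{2 \left(4 + \frac{1}{-134 + 2 \sqrt{2}}\right)}{-134 + 2 \sqrt{2}} - 6724 = -6724 + \frac{2 \left(4 + \frac{1}{-134 + 2 \sqrt{2}}\right)}{-134 + 2 \sqrt{2}}$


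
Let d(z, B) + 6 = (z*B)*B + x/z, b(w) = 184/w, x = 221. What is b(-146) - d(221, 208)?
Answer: -697977839/73 ≈ -9.5613e+6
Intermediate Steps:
d(z, B) = -6 + 221/z + z*B**2 (d(z, B) = -6 + ((z*B)*B + 221/z) = -6 + ((B*z)*B + 221/z) = -6 + (z*B**2 + 221/z) = -6 + (221/z + z*B**2) = -6 + 221/z + z*B**2)
b(-146) - d(221, 208) = 184/(-146) - (-6 + 221/221 + 221*208**2) = 184*(-1/146) - (-6 + 221*(1/221) + 221*43264) = -92/73 - (-6 + 1 + 9561344) = -92/73 - 1*9561339 = -92/73 - 9561339 = -697977839/73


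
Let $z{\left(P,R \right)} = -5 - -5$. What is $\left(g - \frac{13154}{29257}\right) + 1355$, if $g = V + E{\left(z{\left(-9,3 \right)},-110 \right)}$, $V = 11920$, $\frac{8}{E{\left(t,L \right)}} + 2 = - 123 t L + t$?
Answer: $\frac{388256493}{29257} \approx 13271.0$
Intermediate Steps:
$z{\left(P,R \right)} = 0$ ($z{\left(P,R \right)} = -5 + 5 = 0$)
$E{\left(t,L \right)} = \frac{8}{-2 + t - 123 L t}$ ($E{\left(t,L \right)} = \frac{8}{-2 + \left(- 123 t L + t\right)} = \frac{8}{-2 - \left(- t + 123 L t\right)} = \frac{8}{-2 + t - 123 L t}$)
$g = 11916$ ($g = 11920 - \frac{8}{2 - 0 + 123 \left(-110\right) 0} = 11920 - \frac{8}{2 + 0 + 0} = 11920 - \frac{8}{2} = 11920 - 4 = 11916$)
$\left(g - \frac{13154}{29257}\right) + 1355 = \left(11916 - \frac{13154}{29257}\right) + 1355 = \frac{348613258}{29257} + 1355 = \frac{388256493}{29257}$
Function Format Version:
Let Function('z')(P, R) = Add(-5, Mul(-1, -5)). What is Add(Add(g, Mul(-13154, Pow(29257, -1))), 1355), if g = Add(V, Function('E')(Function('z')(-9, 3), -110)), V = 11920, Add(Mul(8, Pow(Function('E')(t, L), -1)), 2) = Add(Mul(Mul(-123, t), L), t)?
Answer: Rational(388256493, 29257) ≈ 13271.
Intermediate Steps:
Function('z')(P, R) = 0 (Function('z')(P, R) = Add(-5, 5) = 0)
Function('E')(t, L) = Mul(8, Pow(Add(-2, t, Mul(-123, L, t)), -1)) (Function('E')(t, L) = Mul(8, Pow(Add(-2, Add(Mul(Mul(-123, t), L), t)), -1)) = Mul(8, Pow(Add(-2, Add(Mul(-123, L, t), t)), -1)) = Mul(8, Pow(Add(-2, Add(t, Mul(-123, L, t))), -1)) = Mul(8, Pow(Add(-2, t, Mul(-123, L, t)), -1)))
g = 11916 (g = Add(11920, Mul(-8, Pow(Add(2, Mul(-1, 0), Mul(123, -110, 0)), -1))) = Add(11920, Mul(-8, Pow(Add(2, 0, 0), -1))) = Add(11920, Mul(-8, Pow(2, -1))) = Add(11920, Mul(-8, Rational(1, 2))) = Add(11920, -4) = 11916)
Add(Add(g, Mul(-13154, Pow(29257, -1))), 1355) = Add(Add(11916, Mul(-13154, Pow(29257, -1))), 1355) = Add(Add(11916, Mul(-13154, Rational(1, 29257))), 1355) = Add(Add(11916, Rational(-13154, 29257)), 1355) = Add(Rational(348613258, 29257), 1355) = Rational(388256493, 29257)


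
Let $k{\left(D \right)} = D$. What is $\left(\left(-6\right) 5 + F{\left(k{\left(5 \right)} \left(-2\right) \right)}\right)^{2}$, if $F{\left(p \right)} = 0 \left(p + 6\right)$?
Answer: $900$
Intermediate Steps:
$F{\left(p \right)} = 0$ ($F{\left(p \right)} = 0 \left(6 + p\right) = 0$)
$\left(\left(-6\right) 5 + F{\left(k{\left(5 \right)} \left(-2\right) \right)}\right)^{2} = \left(\left(-6\right) 5 + 0\right)^{2} = \left(-30 + 0\right)^{2} = \left(-30\right)^{2} = 900$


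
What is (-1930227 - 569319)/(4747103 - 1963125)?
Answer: -1249773/1391989 ≈ -0.89783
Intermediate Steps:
(-1930227 - 569319)/(4747103 - 1963125) = -2499546/2783978 = -2499546*1/2783978 = -1249773/1391989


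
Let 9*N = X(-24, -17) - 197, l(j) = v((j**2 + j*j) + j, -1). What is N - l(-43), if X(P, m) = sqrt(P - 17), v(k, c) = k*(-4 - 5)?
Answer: 295858/9 + I*sqrt(41)/9 ≈ 32873.0 + 0.71146*I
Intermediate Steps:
v(k, c) = -9*k (v(k, c) = k*(-9) = -9*k)
l(j) = -18*j**2 - 9*j (l(j) = -9*((j**2 + j*j) + j) = -9*((j**2 + j**2) + j) = -9*(2*j**2 + j) = -9*(j + 2*j**2) = -18*j**2 - 9*j)
X(P, m) = sqrt(-17 + P)
N = -197/9 + I*sqrt(41)/9 (N = (sqrt(-17 - 24) - 197)/9 = (sqrt(-41) - 197)/9 = (I*sqrt(41) - 197)/9 = (-197 + I*sqrt(41))/9 = -197/9 + I*sqrt(41)/9 ≈ -21.889 + 0.71146*I)
N - l(-43) = (-197/9 + I*sqrt(41)/9) - (-9)*(-43)*(1 + 2*(-43)) = (-197/9 + I*sqrt(41)/9) - (-9)*(-43)*(1 - 86) = (-197/9 + I*sqrt(41)/9) - (-9)*(-43)*(-85) = (-197/9 + I*sqrt(41)/9) - 1*(-32895) = (-197/9 + I*sqrt(41)/9) + 32895 = 295858/9 + I*sqrt(41)/9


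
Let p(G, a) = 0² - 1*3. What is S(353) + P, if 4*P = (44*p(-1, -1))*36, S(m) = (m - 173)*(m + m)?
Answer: 125892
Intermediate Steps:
S(m) = 2*m*(-173 + m) (S(m) = (-173 + m)*(2*m) = 2*m*(-173 + m))
p(G, a) = -3 (p(G, a) = 0 - 3 = -3)
P = -1188 (P = ((44*(-3))*36)/4 = (-132*36)/4 = (¼)*(-4752) = -1188)
S(353) + P = 2*353*(-173 + 353) - 1188 = 2*353*180 - 1188 = 127080 - 1188 = 125892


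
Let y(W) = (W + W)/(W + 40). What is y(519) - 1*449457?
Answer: -251245425/559 ≈ -4.4946e+5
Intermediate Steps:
y(W) = 2*W/(40 + W) (y(W) = (2*W)/(40 + W) = 2*W/(40 + W))
y(519) - 1*449457 = 2*519/(40 + 519) - 1*449457 = 2*519/559 - 449457 = 2*519*(1/559) - 449457 = 1038/559 - 449457 = -251245425/559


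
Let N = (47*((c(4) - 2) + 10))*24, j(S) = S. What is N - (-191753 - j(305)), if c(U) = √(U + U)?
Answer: 201082 + 2256*√2 ≈ 2.0427e+5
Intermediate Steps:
c(U) = √2*√U (c(U) = √(2*U) = √2*√U)
N = 9024 + 2256*√2 (N = (47*((√2*√4 - 2) + 10))*24 = (47*((√2*2 - 2) + 10))*24 = (47*((2*√2 - 2) + 10))*24 = (47*((-2 + 2*√2) + 10))*24 = (47*(8 + 2*√2))*24 = (376 + 94*√2)*24 = 9024 + 2256*√2 ≈ 12214.)
N - (-191753 - j(305)) = (9024 + 2256*√2) - (-191753 - 1*305) = (9024 + 2256*√2) - (-191753 - 305) = (9024 + 2256*√2) - 1*(-192058) = (9024 + 2256*√2) + 192058 = 201082 + 2256*√2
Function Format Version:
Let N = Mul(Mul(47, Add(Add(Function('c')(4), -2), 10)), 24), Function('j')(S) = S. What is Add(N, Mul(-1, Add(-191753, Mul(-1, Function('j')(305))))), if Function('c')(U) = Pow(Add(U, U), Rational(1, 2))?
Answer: Add(201082, Mul(2256, Pow(2, Rational(1, 2)))) ≈ 2.0427e+5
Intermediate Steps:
Function('c')(U) = Mul(Pow(2, Rational(1, 2)), Pow(U, Rational(1, 2))) (Function('c')(U) = Pow(Mul(2, U), Rational(1, 2)) = Mul(Pow(2, Rational(1, 2)), Pow(U, Rational(1, 2))))
N = Add(9024, Mul(2256, Pow(2, Rational(1, 2)))) (N = Mul(Mul(47, Add(Add(Mul(Pow(2, Rational(1, 2)), Pow(4, Rational(1, 2))), -2), 10)), 24) = Mul(Mul(47, Add(Add(Mul(Pow(2, Rational(1, 2)), 2), -2), 10)), 24) = Mul(Mul(47, Add(Add(Mul(2, Pow(2, Rational(1, 2))), -2), 10)), 24) = Mul(Mul(47, Add(Add(-2, Mul(2, Pow(2, Rational(1, 2)))), 10)), 24) = Mul(Mul(47, Add(8, Mul(2, Pow(2, Rational(1, 2))))), 24) = Mul(Add(376, Mul(94, Pow(2, Rational(1, 2)))), 24) = Add(9024, Mul(2256, Pow(2, Rational(1, 2)))) ≈ 12214.)
Add(N, Mul(-1, Add(-191753, Mul(-1, Function('j')(305))))) = Add(Add(9024, Mul(2256, Pow(2, Rational(1, 2)))), Mul(-1, Add(-191753, Mul(-1, 305)))) = Add(Add(9024, Mul(2256, Pow(2, Rational(1, 2)))), Mul(-1, Add(-191753, -305))) = Add(Add(9024, Mul(2256, Pow(2, Rational(1, 2)))), Mul(-1, -192058)) = Add(Add(9024, Mul(2256, Pow(2, Rational(1, 2)))), 192058) = Add(201082, Mul(2256, Pow(2, Rational(1, 2))))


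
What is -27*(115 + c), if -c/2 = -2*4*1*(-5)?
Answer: -945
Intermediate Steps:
c = -80 (c = -(-4)*(4*1)*(-5) = -(-4)*4*(-5) = -(-4)*(-20) = -2*40 = -80)
-27*(115 + c) = -27*(115 - 80) = -27*35 = -945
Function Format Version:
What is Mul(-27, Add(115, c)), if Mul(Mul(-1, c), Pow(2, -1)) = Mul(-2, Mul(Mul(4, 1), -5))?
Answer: -945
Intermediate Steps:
c = -80 (c = Mul(-2, Mul(-2, Mul(Mul(4, 1), -5))) = Mul(-2, Mul(-2, Mul(4, -5))) = Mul(-2, Mul(-2, -20)) = Mul(-2, 40) = -80)
Mul(-27, Add(115, c)) = Mul(-27, Add(115, -80)) = Mul(-27, 35) = -945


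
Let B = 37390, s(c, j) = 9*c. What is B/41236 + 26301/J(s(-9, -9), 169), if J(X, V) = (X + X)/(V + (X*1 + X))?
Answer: -316074128/278343 ≈ -1135.6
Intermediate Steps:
J(X, V) = 2*X/(V + 2*X) (J(X, V) = (2*X)/(V + (X + X)) = (2*X)/(V + 2*X) = 2*X/(V + 2*X))
B/41236 + 26301/J(s(-9, -9), 169) = 37390/41236 + 26301/((2*(9*(-9))/(169 + 2*(9*(-9))))) = 37390*(1/41236) + 26301/((2*(-81)/(169 + 2*(-81)))) = 18695/20618 + 26301/((2*(-81)/(169 - 162))) = 18695/20618 + 26301/((2*(-81)/7)) = 18695/20618 + 26301/((2*(-81)*(1/7))) = 18695/20618 + 26301/(-162/7) = 18695/20618 + 26301*(-7/162) = 18695/20618 - 61369/54 = -316074128/278343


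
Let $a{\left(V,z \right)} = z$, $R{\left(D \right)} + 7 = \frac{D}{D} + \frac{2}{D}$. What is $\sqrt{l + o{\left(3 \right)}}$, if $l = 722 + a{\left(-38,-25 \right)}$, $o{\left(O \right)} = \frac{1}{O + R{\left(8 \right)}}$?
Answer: $\frac{\sqrt{84293}}{11} \approx 26.394$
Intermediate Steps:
$R{\left(D \right)} = -6 + \frac{2}{D}$ ($R{\left(D \right)} = -7 + \left(\frac{D}{D} + \frac{2}{D}\right) = -7 + \left(1 + \frac{2}{D}\right) = -6 + \frac{2}{D}$)
$o{\left(O \right)} = \frac{1}{- \frac{23}{4} + O}$ ($o{\left(O \right)} = \frac{1}{O - \left(6 - \frac{2}{8}\right)} = \frac{1}{O + \left(-6 + 2 \cdot \frac{1}{8}\right)} = \frac{1}{O + \left(-6 + \frac{1}{4}\right)} = \frac{1}{O - \frac{23}{4}} = \frac{1}{- \frac{23}{4} + O}$)
$l = 697$ ($l = 722 - 25 = 697$)
$\sqrt{l + o{\left(3 \right)}} = \sqrt{697 + \frac{4}{-23 + 4 \cdot 3}} = \sqrt{697 + \frac{4}{-23 + 12}} = \sqrt{697 + \frac{4}{-11}} = \sqrt{697 + 4 \left(- \frac{1}{11}\right)} = \sqrt{697 - \frac{4}{11}} = \sqrt{\frac{7663}{11}} = \frac{\sqrt{84293}}{11}$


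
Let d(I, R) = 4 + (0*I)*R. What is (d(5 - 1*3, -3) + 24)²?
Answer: 784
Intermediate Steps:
d(I, R) = 4 (d(I, R) = 4 + 0*R = 4 + 0 = 4)
(d(5 - 1*3, -3) + 24)² = (4 + 24)² = 28² = 784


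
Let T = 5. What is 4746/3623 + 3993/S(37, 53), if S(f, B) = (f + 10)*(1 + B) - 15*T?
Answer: 8718679/2974483 ≈ 2.9312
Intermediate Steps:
S(f, B) = -75 + (1 + B)*(10 + f) (S(f, B) = (f + 10)*(1 + B) - 15*5 = (10 + f)*(1 + B) - 75 = (1 + B)*(10 + f) - 75 = -75 + (1 + B)*(10 + f))
4746/3623 + 3993/S(37, 53) = 4746/3623 + 3993/(-65 + 37 + 10*53 + 53*37) = 4746*(1/3623) + 3993/(-65 + 37 + 530 + 1961) = 4746/3623 + 3993/2463 = 4746/3623 + 3993*(1/2463) = 4746/3623 + 1331/821 = 8718679/2974483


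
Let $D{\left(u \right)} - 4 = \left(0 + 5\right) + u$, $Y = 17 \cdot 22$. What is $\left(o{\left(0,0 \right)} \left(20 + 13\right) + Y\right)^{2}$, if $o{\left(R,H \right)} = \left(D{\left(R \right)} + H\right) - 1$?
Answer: $407044$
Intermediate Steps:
$Y = 374$
$D{\left(u \right)} = 9 + u$ ($D{\left(u \right)} = 4 + \left(\left(0 + 5\right) + u\right) = 4 + \left(5 + u\right) = 9 + u$)
$o{\left(R,H \right)} = 8 + H + R$ ($o{\left(R,H \right)} = \left(\left(9 + R\right) + H\right) - 1 = \left(9 + H + R\right) - 1 = 8 + H + R$)
$\left(o{\left(0,0 \right)} \left(20 + 13\right) + Y\right)^{2} = \left(\left(8 + 0 + 0\right) \left(20 + 13\right) + 374\right)^{2} = \left(8 \cdot 33 + 374\right)^{2} = \left(264 + 374\right)^{2} = 638^{2} = 407044$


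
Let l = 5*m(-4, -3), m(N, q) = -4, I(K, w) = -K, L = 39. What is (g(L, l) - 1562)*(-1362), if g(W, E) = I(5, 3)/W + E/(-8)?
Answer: 27614777/13 ≈ 2.1242e+6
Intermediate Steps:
l = -20 (l = 5*(-4) = -20)
g(W, E) = -5/W - E/8 (g(W, E) = (-1*5)/W + E/(-8) = -5/W + E*(-1/8) = -5/W - E/8)
(g(L, l) - 1562)*(-1362) = ((-5/39 - 1/8*(-20)) - 1562)*(-1362) = ((-5*1/39 + 5/2) - 1562)*(-1362) = ((-5/39 + 5/2) - 1562)*(-1362) = (185/78 - 1562)*(-1362) = -121651/78*(-1362) = 27614777/13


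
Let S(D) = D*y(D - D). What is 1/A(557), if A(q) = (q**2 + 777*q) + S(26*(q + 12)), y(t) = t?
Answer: 1/743038 ≈ 1.3458e-6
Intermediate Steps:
S(D) = 0 (S(D) = D*(D - D) = D*0 = 0)
A(q) = q**2 + 777*q (A(q) = (q**2 + 777*q) + 0 = q**2 + 777*q)
1/A(557) = 1/(557*(777 + 557)) = 1/(557*1334) = 1/743038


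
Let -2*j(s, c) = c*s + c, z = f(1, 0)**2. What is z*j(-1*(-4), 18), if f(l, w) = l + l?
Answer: -180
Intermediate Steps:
f(l, w) = 2*l
z = 4 (z = (2*1)**2 = 2**2 = 4)
j(s, c) = -c/2 - c*s/2 (j(s, c) = -(c*s + c)/2 = -(c + c*s)/2 = -c/2 - c*s/2)
z*j(-1*(-4), 18) = 4*(-1/2*18*(1 - 1*(-4))) = 4*(-1/2*18*(1 + 4)) = 4*(-1/2*18*5) = 4*(-45) = -180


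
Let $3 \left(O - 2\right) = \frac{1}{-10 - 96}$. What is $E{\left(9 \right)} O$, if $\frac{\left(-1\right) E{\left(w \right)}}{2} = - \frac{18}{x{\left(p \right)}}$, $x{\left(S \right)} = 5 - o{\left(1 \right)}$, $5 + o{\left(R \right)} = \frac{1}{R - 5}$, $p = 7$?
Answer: $\frac{15240}{2173} \approx 7.0133$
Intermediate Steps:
$o{\left(R \right)} = -5 + \frac{1}{-5 + R}$ ($o{\left(R \right)} = -5 + \frac{1}{R - 5} = -5 + \frac{1}{-5 + R}$)
$O = \frac{635}{318}$ ($O = 2 + \frac{1}{3 \left(-10 - 96\right)} = 2 + \frac{1}{3 \left(-106\right)} = 2 + \frac{1}{3} \left(- \frac{1}{106}\right) = 2 - \frac{1}{318} = \frac{635}{318} \approx 1.9969$)
$x{\left(S \right)} = \frac{41}{4}$ ($x{\left(S \right)} = 5 - \frac{26 - 5}{-5 + 1} = 5 - \frac{26 - 5}{-4} = 5 - \left(- \frac{1}{4}\right) 21 = 5 - - \frac{21}{4} = 5 + \frac{21}{4} = \frac{41}{4}$)
$E{\left(w \right)} = \frac{144}{41}$ ($E{\left(w \right)} = - 2 \left(- \frac{18}{\frac{41}{4}}\right) = - 2 \left(\left(-18\right) \frac{4}{41}\right) = \left(-2\right) \left(- \frac{72}{41}\right) = \frac{144}{41}$)
$E{\left(9 \right)} O = \frac{144}{41} \cdot \frac{635}{318} = \frac{15240}{2173}$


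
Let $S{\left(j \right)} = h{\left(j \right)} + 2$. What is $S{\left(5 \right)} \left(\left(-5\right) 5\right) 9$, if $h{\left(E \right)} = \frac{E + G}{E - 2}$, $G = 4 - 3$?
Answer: $-900$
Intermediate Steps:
$G = 1$
$h{\left(E \right)} = \frac{1 + E}{-2 + E}$ ($h{\left(E \right)} = \frac{E + 1}{E - 2} = \frac{1 + E}{-2 + E}$)
$S{\left(j \right)} = 2 + \frac{1 + j}{-2 + j}$ ($S{\left(j \right)} = \frac{1 + j}{-2 + j} + 2 = 2 + \frac{1 + j}{-2 + j}$)
$S{\left(5 \right)} \left(\left(-5\right) 5\right) 9 = \frac{3 \left(-1 + 5\right)}{-2 + 5} \left(\left(-5\right) 5\right) 9 = 3 \cdot \frac{1}{3} \cdot 4 \left(-25\right) 9 = 4 \left(-25\right) 9 = \left(-100\right) 9 = -900$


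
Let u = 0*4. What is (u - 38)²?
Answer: 1444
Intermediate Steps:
u = 0
(u - 38)² = (0 - 38)² = (-38)² = 1444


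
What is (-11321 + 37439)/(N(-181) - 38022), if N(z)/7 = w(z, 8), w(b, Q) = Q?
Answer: -13059/18983 ≈ -0.68793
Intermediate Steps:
N(z) = 56 (N(z) = 7*8 = 56)
(-11321 + 37439)/(N(-181) - 38022) = (-11321 + 37439)/(56 - 38022) = 26118/(-37966) = 26118*(-1/37966) = -13059/18983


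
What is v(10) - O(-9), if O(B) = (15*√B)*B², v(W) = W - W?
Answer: -3645*I ≈ -3645.0*I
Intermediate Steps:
v(W) = 0
O(B) = 15*B^(5/2)
v(10) - O(-9) = 0 - 15*(-9)^(5/2) = 0 - 15*243*I = 0 - 3645*I = -3645*I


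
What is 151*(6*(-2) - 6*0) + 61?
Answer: -1751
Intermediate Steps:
151*(6*(-2) - 6*0) + 61 = 151*(-12 + 0) + 61 = 151*(-12) + 61 = -1812 + 61 = -1751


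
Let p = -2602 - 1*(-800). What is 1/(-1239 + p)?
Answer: -1/3041 ≈ -0.00032884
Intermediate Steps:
p = -1802 (p = -2602 + 800 = -1802)
1/(-1239 + p) = 1/(-1239 - 1802) = 1/(-3041) = -1/3041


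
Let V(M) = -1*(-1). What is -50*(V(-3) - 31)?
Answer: 1500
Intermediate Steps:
V(M) = 1
-50*(V(-3) - 31) = -50*(1 - 31) = -50*(-30) = 1500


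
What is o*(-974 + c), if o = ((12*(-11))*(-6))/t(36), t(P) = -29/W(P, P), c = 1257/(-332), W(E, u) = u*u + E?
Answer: 85615299000/2407 ≈ 3.5569e+7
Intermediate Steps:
W(E, u) = E + u² (W(E, u) = u² + E = E + u²)
c = -1257/332 (c = 1257*(-1/332) = -1257/332 ≈ -3.7861)
t(P) = -29/(P + P²)
o = -1054944/29 (o = ((12*(-11))*(-6))/((-29/(36*(1 + 36)))) = (-132*(-6))/((-29*1/36/37)) = 792/((-29*1/36*1/37)) = 792/(-29/1332) = 792*(-1332/29) = -1054944/29 ≈ -36377.)
o*(-974 + c) = -1054944*(-974 - 1257/332)/29 = -1054944/29*(-324625/332) = 85615299000/2407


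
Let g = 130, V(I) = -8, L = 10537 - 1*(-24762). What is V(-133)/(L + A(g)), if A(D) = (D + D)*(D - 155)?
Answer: -8/28799 ≈ -0.00027779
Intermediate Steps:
L = 35299 (L = 10537 + 24762 = 35299)
A(D) = 2*D*(-155 + D) (A(D) = (2*D)*(-155 + D) = 2*D*(-155 + D))
V(-133)/(L + A(g)) = -8/(35299 + 2*130*(-155 + 130)) = -8/(35299 + 2*130*(-25)) = -8/(35299 - 6500) = -8/28799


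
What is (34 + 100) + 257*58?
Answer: 15040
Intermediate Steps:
(34 + 100) + 257*58 = 134 + 14906 = 15040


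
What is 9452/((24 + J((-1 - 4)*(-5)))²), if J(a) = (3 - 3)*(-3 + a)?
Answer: 2363/144 ≈ 16.410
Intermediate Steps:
J(a) = 0 (J(a) = 0*(-3 + a) = 0)
9452/((24 + J((-1 - 4)*(-5)))²) = 9452/((24 + 0)²) = 9452/(24²) = 9452/576 = 9452*(1/576) = 2363/144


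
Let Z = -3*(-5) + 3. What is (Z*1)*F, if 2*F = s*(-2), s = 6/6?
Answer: -18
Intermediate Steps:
s = 1 (s = 6*(⅙) = 1)
F = -1 (F = (1*(-2))/2 = (½)*(-2) = -1)
Z = 18 (Z = 15 + 3 = 18)
(Z*1)*F = (18*1)*(-1) = 18*(-1) = -18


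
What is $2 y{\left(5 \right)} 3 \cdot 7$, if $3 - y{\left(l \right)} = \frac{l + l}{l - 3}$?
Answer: $-84$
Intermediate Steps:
$y{\left(l \right)} = 3 - \frac{2 l}{-3 + l}$ ($y{\left(l \right)} = 3 - \frac{l + l}{l - 3} = 3 - \frac{2 l}{-3 + l}$)
$2 y{\left(5 \right)} 3 \cdot 7 = 2 \frac{-9 + 5}{-3 + 5} \cdot 3 \cdot 7 = 2 \cdot \frac{1}{2} \left(-4\right) 3 \cdot 7 = 2 \left(-2\right) 3 \cdot 7 = \left(-4\right) 3 \cdot 7 = \left(-12\right) 7 = -84$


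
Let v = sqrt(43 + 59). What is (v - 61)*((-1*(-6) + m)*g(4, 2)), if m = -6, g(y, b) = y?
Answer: 0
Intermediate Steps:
v = sqrt(102) ≈ 10.100
(v - 61)*((-1*(-6) + m)*g(4, 2)) = (sqrt(102) - 61)*((-1*(-6) - 6)*4) = (-61 + sqrt(102))*((6 - 6)*4) = (-61 + sqrt(102))*(0*4) = (-61 + sqrt(102))*0 = 0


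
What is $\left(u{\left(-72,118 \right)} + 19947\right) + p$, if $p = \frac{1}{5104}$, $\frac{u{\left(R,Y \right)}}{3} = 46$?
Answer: $\frac{102513841}{5104} \approx 20085.0$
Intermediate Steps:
$u{\left(R,Y \right)} = 138$ ($u{\left(R,Y \right)} = 3 \cdot 46 = 138$)
$p = \frac{1}{5104} \approx 0.00019592$
$\left(u{\left(-72,118 \right)} + 19947\right) + p = \left(138 + 19947\right) + \frac{1}{5104} = 20085 + \frac{1}{5104} = \frac{102513841}{5104}$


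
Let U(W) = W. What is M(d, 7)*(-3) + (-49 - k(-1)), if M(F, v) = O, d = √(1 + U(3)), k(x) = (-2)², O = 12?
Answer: -89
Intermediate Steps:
k(x) = 4
d = 2 (d = √(1 + 3) = √4 = 2)
M(F, v) = 12
M(d, 7)*(-3) + (-49 - k(-1)) = 12*(-3) + (-49 - 1*4) = -36 + (-49 - 4) = -36 - 53 = -89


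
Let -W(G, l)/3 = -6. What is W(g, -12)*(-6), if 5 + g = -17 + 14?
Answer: -108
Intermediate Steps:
g = -8 (g = -5 + (-17 + 14) = -5 - 3 = -8)
W(G, l) = 18 (W(G, l) = -3*(-6) = 18)
W(g, -12)*(-6) = 18*(-6) = -108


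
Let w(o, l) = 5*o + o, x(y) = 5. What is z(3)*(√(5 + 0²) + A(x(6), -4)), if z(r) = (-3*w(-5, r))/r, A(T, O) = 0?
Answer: 30*√5 ≈ 67.082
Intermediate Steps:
w(o, l) = 6*o
z(r) = 90/r (z(r) = (-18*(-5))/r = (-3*(-30))/r = 90/r)
z(3)*(√(5 + 0²) + A(x(6), -4)) = (90/3)*(√(5 + 0²) + 0) = (90*(⅓))*(√(5 + 0) + 0) = 30*(√5 + 0) = 30*√5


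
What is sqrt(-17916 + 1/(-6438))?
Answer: I*sqrt(742579579542)/6438 ≈ 133.85*I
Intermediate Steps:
sqrt(-17916 + 1/(-6438)) = sqrt(-17916 - 1/6438) = sqrt(-115343209/6438) = I*sqrt(742579579542)/6438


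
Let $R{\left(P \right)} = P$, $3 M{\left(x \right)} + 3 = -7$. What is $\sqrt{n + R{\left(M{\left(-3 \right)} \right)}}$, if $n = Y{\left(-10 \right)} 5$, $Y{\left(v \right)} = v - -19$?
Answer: $\frac{5 \sqrt{15}}{3} \approx 6.455$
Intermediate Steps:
$Y{\left(v \right)} = 19 + v$ ($Y{\left(v \right)} = v + 19 = 19 + v$)
$M{\left(x \right)} = - \frac{10}{3}$ ($M{\left(x \right)} = -1 + \frac{1}{3} \left(-7\right) = -1 - \frac{7}{3} = - \frac{10}{3}$)
$n = 45$ ($n = \left(19 - 10\right) 5 = 9 \cdot 5 = 45$)
$\sqrt{n + R{\left(M{\left(-3 \right)} \right)}} = \sqrt{45 - \frac{10}{3}} = \sqrt{\frac{125}{3}} = \frac{5 \sqrt{15}}{3}$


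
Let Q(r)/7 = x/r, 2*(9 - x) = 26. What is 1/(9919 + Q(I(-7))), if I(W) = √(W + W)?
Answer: 1417/14055231 - 2*I*√14/98386617 ≈ 0.00010082 - 7.606e-8*I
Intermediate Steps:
x = -4 (x = 9 - ½*26 = 9 - 13 = -4)
I(W) = √2*√W (I(W) = √(2*W) = √2*√W)
Q(r) = -28/r (Q(r) = 7*(-4/r) = -28/r)
1/(9919 + Q(I(-7))) = 1/(9919 - 28*(-I*√14/14)) = 1/(9919 - (-2)*I*√14) = 1/(9919 + 2*I*√14)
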